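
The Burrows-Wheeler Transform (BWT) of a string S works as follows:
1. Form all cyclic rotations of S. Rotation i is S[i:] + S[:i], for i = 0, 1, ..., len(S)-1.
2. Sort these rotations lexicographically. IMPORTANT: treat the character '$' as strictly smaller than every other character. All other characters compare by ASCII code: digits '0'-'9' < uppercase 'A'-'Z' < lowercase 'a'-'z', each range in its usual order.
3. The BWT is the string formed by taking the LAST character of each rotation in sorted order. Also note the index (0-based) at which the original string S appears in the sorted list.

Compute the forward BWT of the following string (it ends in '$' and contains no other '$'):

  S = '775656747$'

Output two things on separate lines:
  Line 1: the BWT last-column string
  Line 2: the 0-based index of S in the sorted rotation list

All 10 rotations (rotation i = S[i:]+S[:i]):
  rot[0] = 775656747$
  rot[1] = 75656747$7
  rot[2] = 5656747$77
  rot[3] = 656747$775
  rot[4] = 56747$7756
  rot[5] = 6747$77565
  rot[6] = 747$775656
  rot[7] = 47$7756567
  rot[8] = 7$77565674
  rot[9] = $775656747
Sorted (with $ < everything):
  sorted[0] = $775656747  (last char: '7')
  sorted[1] = 47$7756567  (last char: '7')
  sorted[2] = 5656747$77  (last char: '7')
  sorted[3] = 56747$7756  (last char: '6')
  sorted[4] = 656747$775  (last char: '5')
  sorted[5] = 6747$77565  (last char: '5')
  sorted[6] = 7$77565674  (last char: '4')
  sorted[7] = 747$775656  (last char: '6')
  sorted[8] = 75656747$7  (last char: '7')
  sorted[9] = 775656747$  (last char: '$')
Last column: 777655467$
Original string S is at sorted index 9

Answer: 777655467$
9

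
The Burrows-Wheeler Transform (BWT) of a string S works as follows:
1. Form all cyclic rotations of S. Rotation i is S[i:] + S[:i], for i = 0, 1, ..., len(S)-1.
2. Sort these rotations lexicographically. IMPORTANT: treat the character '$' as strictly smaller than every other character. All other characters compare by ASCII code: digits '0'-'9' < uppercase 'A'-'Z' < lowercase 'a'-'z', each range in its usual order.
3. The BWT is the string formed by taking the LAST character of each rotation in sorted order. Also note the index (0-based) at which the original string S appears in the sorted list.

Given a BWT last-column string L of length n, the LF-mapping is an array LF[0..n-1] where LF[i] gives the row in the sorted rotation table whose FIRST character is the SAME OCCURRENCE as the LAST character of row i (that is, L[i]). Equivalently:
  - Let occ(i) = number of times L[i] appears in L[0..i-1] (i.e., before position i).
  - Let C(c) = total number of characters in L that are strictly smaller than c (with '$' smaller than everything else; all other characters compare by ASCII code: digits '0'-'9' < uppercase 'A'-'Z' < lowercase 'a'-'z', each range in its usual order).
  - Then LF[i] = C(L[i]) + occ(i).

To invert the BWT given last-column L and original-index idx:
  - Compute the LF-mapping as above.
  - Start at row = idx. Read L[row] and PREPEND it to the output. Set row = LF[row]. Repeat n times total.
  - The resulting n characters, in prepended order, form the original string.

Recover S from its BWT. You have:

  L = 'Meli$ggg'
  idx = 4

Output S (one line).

LF mapping: 1 2 7 6 0 3 4 5
Walk LF starting at row 4, prepending L[row]:
  step 1: row=4, L[4]='$', prepend. Next row=LF[4]=0
  step 2: row=0, L[0]='M', prepend. Next row=LF[0]=1
  step 3: row=1, L[1]='e', prepend. Next row=LF[1]=2
  step 4: row=2, L[2]='l', prepend. Next row=LF[2]=7
  step 5: row=7, L[7]='g', prepend. Next row=LF[7]=5
  step 6: row=5, L[5]='g', prepend. Next row=LF[5]=3
  step 7: row=3, L[3]='i', prepend. Next row=LF[3]=6
  step 8: row=6, L[6]='g', prepend. Next row=LF[6]=4
Reversed output: giggleM$

Answer: giggleM$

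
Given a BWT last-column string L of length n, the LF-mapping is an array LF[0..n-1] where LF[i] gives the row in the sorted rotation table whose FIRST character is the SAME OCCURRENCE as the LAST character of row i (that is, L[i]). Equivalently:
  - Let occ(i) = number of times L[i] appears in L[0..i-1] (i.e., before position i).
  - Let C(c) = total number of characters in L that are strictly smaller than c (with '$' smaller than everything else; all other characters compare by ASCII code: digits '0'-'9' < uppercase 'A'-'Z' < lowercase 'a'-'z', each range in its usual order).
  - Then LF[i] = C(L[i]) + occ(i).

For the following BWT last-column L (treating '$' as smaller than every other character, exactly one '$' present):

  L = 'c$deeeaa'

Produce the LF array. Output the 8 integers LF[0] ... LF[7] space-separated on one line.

Answer: 3 0 4 5 6 7 1 2

Derivation:
Char counts: '$':1, 'a':2, 'c':1, 'd':1, 'e':3
C (first-col start): C('$')=0, C('a')=1, C('c')=3, C('d')=4, C('e')=5
L[0]='c': occ=0, LF[0]=C('c')+0=3+0=3
L[1]='$': occ=0, LF[1]=C('$')+0=0+0=0
L[2]='d': occ=0, LF[2]=C('d')+0=4+0=4
L[3]='e': occ=0, LF[3]=C('e')+0=5+0=5
L[4]='e': occ=1, LF[4]=C('e')+1=5+1=6
L[5]='e': occ=2, LF[5]=C('e')+2=5+2=7
L[6]='a': occ=0, LF[6]=C('a')+0=1+0=1
L[7]='a': occ=1, LF[7]=C('a')+1=1+1=2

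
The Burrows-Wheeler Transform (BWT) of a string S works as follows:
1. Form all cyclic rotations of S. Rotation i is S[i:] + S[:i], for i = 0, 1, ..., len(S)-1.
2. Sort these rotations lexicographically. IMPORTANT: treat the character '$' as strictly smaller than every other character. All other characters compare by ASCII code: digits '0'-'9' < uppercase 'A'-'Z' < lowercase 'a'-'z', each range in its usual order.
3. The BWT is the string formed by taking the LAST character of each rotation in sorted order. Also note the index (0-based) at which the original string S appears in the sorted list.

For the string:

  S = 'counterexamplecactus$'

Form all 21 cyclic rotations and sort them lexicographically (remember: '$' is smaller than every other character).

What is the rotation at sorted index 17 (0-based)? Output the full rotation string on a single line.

Answer: tus$counterexamplecac

Derivation:
All 21 rotations (rotation i = S[i:]+S[:i]):
  rot[0] = counterexamplecactus$
  rot[1] = ounterexamplecactus$c
  rot[2] = unterexamplecactus$co
  rot[3] = nterexamplecactus$cou
  rot[4] = terexamplecactus$coun
  rot[5] = erexamplecactus$count
  rot[6] = rexamplecactus$counte
  rot[7] = examplecactus$counter
  rot[8] = xamplecactus$countere
  rot[9] = amplecactus$counterex
  rot[10] = mplecactus$counterexa
  rot[11] = plecactus$counterexam
  rot[12] = lecactus$counterexamp
  rot[13] = ecactus$counterexampl
  rot[14] = cactus$counterexample
  rot[15] = actus$counterexamplec
  rot[16] = ctus$counterexampleca
  rot[17] = tus$counterexamplecac
  rot[18] = us$counterexamplecact
  rot[19] = s$counterexamplecactu
  rot[20] = $counterexamplecactus
Sorted (with $ < everything):
  sorted[0] = $counterexamplecactus
  sorted[1] = actus$counterexamplec
  sorted[2] = amplecactus$counterex
  sorted[3] = cactus$counterexample
  sorted[4] = counterexamplecactus$
  sorted[5] = ctus$counterexampleca
  sorted[6] = ecactus$counterexampl
  sorted[7] = erexamplecactus$count
  sorted[8] = examplecactus$counter
  sorted[9] = lecactus$counterexamp
  sorted[10] = mplecactus$counterexa
  sorted[11] = nterexamplecactus$cou
  sorted[12] = ounterexamplecactus$c
  sorted[13] = plecactus$counterexam
  sorted[14] = rexamplecactus$counte
  sorted[15] = s$counterexamplecactu
  sorted[16] = terexamplecactus$coun
  sorted[17] = tus$counterexamplecac
  sorted[18] = unterexamplecactus$co
  sorted[19] = us$counterexamplecact
  sorted[20] = xamplecactus$countere
sorted[17] = tus$counterexamplecac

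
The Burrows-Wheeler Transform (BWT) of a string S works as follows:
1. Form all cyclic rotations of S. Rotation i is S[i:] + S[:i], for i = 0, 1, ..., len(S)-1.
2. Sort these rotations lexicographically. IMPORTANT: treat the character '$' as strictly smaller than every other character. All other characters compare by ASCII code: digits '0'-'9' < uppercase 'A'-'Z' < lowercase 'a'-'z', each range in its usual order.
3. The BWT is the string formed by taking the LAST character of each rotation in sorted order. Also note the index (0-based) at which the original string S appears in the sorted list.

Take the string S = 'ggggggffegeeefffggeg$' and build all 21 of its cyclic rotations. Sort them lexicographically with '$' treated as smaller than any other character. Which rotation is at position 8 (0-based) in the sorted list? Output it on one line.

Answer: fffggeg$ggggggffegeee

Derivation:
All 21 rotations (rotation i = S[i:]+S[:i]):
  rot[0] = ggggggffegeeefffggeg$
  rot[1] = gggggffegeeefffggeg$g
  rot[2] = ggggffegeeefffggeg$gg
  rot[3] = gggffegeeefffggeg$ggg
  rot[4] = ggffegeeefffggeg$gggg
  rot[5] = gffegeeefffggeg$ggggg
  rot[6] = ffegeeefffggeg$gggggg
  rot[7] = fegeeefffggeg$ggggggf
  rot[8] = egeeefffggeg$ggggggff
  rot[9] = geeefffggeg$ggggggffe
  rot[10] = eeefffggeg$ggggggffeg
  rot[11] = eefffggeg$ggggggffege
  rot[12] = efffggeg$ggggggffegee
  rot[13] = fffggeg$ggggggffegeee
  rot[14] = ffggeg$ggggggffegeeef
  rot[15] = fggeg$ggggggffegeeeff
  rot[16] = ggeg$ggggggffegeeefff
  rot[17] = geg$ggggggffegeeefffg
  rot[18] = eg$ggggggffegeeefffgg
  rot[19] = g$ggggggffegeeefffgge
  rot[20] = $ggggggffegeeefffggeg
Sorted (with $ < everything):
  sorted[0] = $ggggggffegeeefffggeg
  sorted[1] = eeefffggeg$ggggggffeg
  sorted[2] = eefffggeg$ggggggffege
  sorted[3] = efffggeg$ggggggffegee
  sorted[4] = eg$ggggggffegeeefffgg
  sorted[5] = egeeefffggeg$ggggggff
  sorted[6] = fegeeefffggeg$ggggggf
  sorted[7] = ffegeeefffggeg$gggggg
  sorted[8] = fffggeg$ggggggffegeee
  sorted[9] = ffggeg$ggggggffegeeef
  sorted[10] = fggeg$ggggggffegeeeff
  sorted[11] = g$ggggggffegeeefffgge
  sorted[12] = geeefffggeg$ggggggffe
  sorted[13] = geg$ggggggffegeeefffg
  sorted[14] = gffegeeefffggeg$ggggg
  sorted[15] = ggeg$ggggggffegeeefff
  sorted[16] = ggffegeeefffggeg$gggg
  sorted[17] = gggffegeeefffggeg$ggg
  sorted[18] = ggggffegeeefffggeg$gg
  sorted[19] = gggggffegeeefffggeg$g
  sorted[20] = ggggggffegeeefffggeg$
sorted[8] = fffggeg$ggggggffegeee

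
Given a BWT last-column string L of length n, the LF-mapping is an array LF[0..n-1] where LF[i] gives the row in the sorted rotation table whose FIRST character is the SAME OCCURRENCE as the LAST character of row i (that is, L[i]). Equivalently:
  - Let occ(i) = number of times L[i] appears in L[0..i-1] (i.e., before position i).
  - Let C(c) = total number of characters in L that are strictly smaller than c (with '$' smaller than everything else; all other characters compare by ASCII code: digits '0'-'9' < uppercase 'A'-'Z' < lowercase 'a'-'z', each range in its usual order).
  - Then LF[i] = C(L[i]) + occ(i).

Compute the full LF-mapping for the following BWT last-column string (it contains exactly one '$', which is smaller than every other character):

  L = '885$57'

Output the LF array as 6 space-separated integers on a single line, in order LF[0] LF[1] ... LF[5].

Char counts: '$':1, '5':2, '7':1, '8':2
C (first-col start): C('$')=0, C('5')=1, C('7')=3, C('8')=4
L[0]='8': occ=0, LF[0]=C('8')+0=4+0=4
L[1]='8': occ=1, LF[1]=C('8')+1=4+1=5
L[2]='5': occ=0, LF[2]=C('5')+0=1+0=1
L[3]='$': occ=0, LF[3]=C('$')+0=0+0=0
L[4]='5': occ=1, LF[4]=C('5')+1=1+1=2
L[5]='7': occ=0, LF[5]=C('7')+0=3+0=3

Answer: 4 5 1 0 2 3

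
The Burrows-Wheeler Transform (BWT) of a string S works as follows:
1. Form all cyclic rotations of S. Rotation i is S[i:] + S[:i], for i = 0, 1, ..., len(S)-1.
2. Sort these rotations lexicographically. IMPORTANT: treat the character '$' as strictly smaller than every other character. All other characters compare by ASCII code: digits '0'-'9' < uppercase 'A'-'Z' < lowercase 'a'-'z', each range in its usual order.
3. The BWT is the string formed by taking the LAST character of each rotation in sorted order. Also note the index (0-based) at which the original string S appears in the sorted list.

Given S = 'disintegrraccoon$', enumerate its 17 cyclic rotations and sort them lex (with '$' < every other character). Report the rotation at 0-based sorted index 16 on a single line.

All 17 rotations (rotation i = S[i:]+S[:i]):
  rot[0] = disintegrraccoon$
  rot[1] = isintegrraccoon$d
  rot[2] = sintegrraccoon$di
  rot[3] = integrraccoon$dis
  rot[4] = ntegrraccoon$disi
  rot[5] = tegrraccoon$disin
  rot[6] = egrraccoon$disint
  rot[7] = grraccoon$disinte
  rot[8] = rraccoon$disinteg
  rot[9] = raccoon$disintegr
  rot[10] = accoon$disintegrr
  rot[11] = ccoon$disintegrra
  rot[12] = coon$disintegrrac
  rot[13] = oon$disintegrracc
  rot[14] = on$disintegrracco
  rot[15] = n$disintegrraccoo
  rot[16] = $disintegrraccoon
Sorted (with $ < everything):
  sorted[0] = $disintegrraccoon
  sorted[1] = accoon$disintegrr
  sorted[2] = ccoon$disintegrra
  sorted[3] = coon$disintegrrac
  sorted[4] = disintegrraccoon$
  sorted[5] = egrraccoon$disint
  sorted[6] = grraccoon$disinte
  sorted[7] = integrraccoon$dis
  sorted[8] = isintegrraccoon$d
  sorted[9] = n$disintegrraccoo
  sorted[10] = ntegrraccoon$disi
  sorted[11] = on$disintegrracco
  sorted[12] = oon$disintegrracc
  sorted[13] = raccoon$disintegr
  sorted[14] = rraccoon$disinteg
  sorted[15] = sintegrraccoon$di
  sorted[16] = tegrraccoon$disin
sorted[16] = tegrraccoon$disin

Answer: tegrraccoon$disin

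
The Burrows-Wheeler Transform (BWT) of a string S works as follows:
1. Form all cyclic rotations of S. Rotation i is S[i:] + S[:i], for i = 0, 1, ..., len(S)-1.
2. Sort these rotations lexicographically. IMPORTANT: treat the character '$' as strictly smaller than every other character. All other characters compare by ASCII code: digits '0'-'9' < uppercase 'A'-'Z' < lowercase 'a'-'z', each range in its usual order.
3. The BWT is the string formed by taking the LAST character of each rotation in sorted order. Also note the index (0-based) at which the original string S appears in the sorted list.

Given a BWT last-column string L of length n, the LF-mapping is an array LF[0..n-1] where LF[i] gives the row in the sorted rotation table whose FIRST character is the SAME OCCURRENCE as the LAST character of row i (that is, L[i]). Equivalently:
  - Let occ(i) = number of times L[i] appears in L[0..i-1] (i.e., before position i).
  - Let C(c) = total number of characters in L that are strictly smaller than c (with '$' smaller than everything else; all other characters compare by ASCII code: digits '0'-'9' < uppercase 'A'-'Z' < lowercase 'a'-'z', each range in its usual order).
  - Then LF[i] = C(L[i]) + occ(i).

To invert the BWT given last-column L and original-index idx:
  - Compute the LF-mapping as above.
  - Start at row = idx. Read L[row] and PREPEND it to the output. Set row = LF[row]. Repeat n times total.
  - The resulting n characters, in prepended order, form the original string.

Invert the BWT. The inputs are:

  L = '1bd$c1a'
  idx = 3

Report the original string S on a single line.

Answer: ad1cb1$

Derivation:
LF mapping: 1 4 6 0 5 2 3
Walk LF starting at row 3, prepending L[row]:
  step 1: row=3, L[3]='$', prepend. Next row=LF[3]=0
  step 2: row=0, L[0]='1', prepend. Next row=LF[0]=1
  step 3: row=1, L[1]='b', prepend. Next row=LF[1]=4
  step 4: row=4, L[4]='c', prepend. Next row=LF[4]=5
  step 5: row=5, L[5]='1', prepend. Next row=LF[5]=2
  step 6: row=2, L[2]='d', prepend. Next row=LF[2]=6
  step 7: row=6, L[6]='a', prepend. Next row=LF[6]=3
Reversed output: ad1cb1$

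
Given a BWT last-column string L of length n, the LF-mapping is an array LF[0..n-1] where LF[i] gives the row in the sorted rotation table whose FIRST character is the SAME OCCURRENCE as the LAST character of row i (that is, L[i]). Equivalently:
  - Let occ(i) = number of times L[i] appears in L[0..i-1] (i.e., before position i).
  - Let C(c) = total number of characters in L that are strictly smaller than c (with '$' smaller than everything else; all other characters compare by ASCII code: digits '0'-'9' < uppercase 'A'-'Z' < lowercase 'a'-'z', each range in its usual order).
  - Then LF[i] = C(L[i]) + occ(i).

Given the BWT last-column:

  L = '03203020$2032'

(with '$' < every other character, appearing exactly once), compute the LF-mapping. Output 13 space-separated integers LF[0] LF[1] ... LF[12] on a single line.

Char counts: '$':1, '0':5, '2':4, '3':3
C (first-col start): C('$')=0, C('0')=1, C('2')=6, C('3')=10
L[0]='0': occ=0, LF[0]=C('0')+0=1+0=1
L[1]='3': occ=0, LF[1]=C('3')+0=10+0=10
L[2]='2': occ=0, LF[2]=C('2')+0=6+0=6
L[3]='0': occ=1, LF[3]=C('0')+1=1+1=2
L[4]='3': occ=1, LF[4]=C('3')+1=10+1=11
L[5]='0': occ=2, LF[5]=C('0')+2=1+2=3
L[6]='2': occ=1, LF[6]=C('2')+1=6+1=7
L[7]='0': occ=3, LF[7]=C('0')+3=1+3=4
L[8]='$': occ=0, LF[8]=C('$')+0=0+0=0
L[9]='2': occ=2, LF[9]=C('2')+2=6+2=8
L[10]='0': occ=4, LF[10]=C('0')+4=1+4=5
L[11]='3': occ=2, LF[11]=C('3')+2=10+2=12
L[12]='2': occ=3, LF[12]=C('2')+3=6+3=9

Answer: 1 10 6 2 11 3 7 4 0 8 5 12 9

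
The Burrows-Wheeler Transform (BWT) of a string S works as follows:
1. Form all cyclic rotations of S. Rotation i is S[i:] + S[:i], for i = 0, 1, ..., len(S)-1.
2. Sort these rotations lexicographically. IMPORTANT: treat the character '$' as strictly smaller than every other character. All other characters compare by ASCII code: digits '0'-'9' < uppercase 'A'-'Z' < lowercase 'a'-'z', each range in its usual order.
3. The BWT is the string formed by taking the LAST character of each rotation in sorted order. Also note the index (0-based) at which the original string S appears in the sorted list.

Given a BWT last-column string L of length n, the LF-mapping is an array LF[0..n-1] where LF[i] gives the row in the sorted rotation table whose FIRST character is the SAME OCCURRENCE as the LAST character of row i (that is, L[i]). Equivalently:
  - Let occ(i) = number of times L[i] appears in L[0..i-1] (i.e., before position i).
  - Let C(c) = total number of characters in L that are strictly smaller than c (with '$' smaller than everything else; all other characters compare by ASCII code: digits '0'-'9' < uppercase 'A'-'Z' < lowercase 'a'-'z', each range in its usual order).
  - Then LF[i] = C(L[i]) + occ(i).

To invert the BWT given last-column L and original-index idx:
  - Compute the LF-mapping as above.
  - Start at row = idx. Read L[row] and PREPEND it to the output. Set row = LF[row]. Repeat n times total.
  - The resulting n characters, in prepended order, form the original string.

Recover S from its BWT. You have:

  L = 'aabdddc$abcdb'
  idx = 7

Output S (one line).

Answer: cbddbdacdbaa$

Derivation:
LF mapping: 1 2 4 9 10 11 7 0 3 5 8 12 6
Walk LF starting at row 7, prepending L[row]:
  step 1: row=7, L[7]='$', prepend. Next row=LF[7]=0
  step 2: row=0, L[0]='a', prepend. Next row=LF[0]=1
  step 3: row=1, L[1]='a', prepend. Next row=LF[1]=2
  step 4: row=2, L[2]='b', prepend. Next row=LF[2]=4
  step 5: row=4, L[4]='d', prepend. Next row=LF[4]=10
  step 6: row=10, L[10]='c', prepend. Next row=LF[10]=8
  step 7: row=8, L[8]='a', prepend. Next row=LF[8]=3
  step 8: row=3, L[3]='d', prepend. Next row=LF[3]=9
  step 9: row=9, L[9]='b', prepend. Next row=LF[9]=5
  step 10: row=5, L[5]='d', prepend. Next row=LF[5]=11
  step 11: row=11, L[11]='d', prepend. Next row=LF[11]=12
  step 12: row=12, L[12]='b', prepend. Next row=LF[12]=6
  step 13: row=6, L[6]='c', prepend. Next row=LF[6]=7
Reversed output: cbddbdacdbaa$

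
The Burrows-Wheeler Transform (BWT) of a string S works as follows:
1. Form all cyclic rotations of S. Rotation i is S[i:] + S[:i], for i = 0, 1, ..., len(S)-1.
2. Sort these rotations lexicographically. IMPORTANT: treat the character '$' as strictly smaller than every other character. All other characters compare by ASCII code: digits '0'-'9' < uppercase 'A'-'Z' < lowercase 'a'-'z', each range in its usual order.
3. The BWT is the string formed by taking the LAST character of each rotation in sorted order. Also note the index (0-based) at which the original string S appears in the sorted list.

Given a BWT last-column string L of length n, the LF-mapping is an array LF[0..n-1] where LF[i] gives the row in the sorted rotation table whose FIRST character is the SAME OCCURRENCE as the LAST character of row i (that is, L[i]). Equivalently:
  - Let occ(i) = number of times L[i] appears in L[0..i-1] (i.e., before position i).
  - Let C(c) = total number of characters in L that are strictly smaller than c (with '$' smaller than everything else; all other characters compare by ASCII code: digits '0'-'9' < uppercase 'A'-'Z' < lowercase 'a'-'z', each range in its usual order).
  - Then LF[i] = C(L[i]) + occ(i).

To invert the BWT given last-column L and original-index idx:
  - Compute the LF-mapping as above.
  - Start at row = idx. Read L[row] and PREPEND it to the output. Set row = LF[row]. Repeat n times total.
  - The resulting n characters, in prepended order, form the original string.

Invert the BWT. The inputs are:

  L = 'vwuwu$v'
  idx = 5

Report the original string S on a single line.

LF mapping: 3 5 1 6 2 0 4
Walk LF starting at row 5, prepending L[row]:
  step 1: row=5, L[5]='$', prepend. Next row=LF[5]=0
  step 2: row=0, L[0]='v', prepend. Next row=LF[0]=3
  step 3: row=3, L[3]='w', prepend. Next row=LF[3]=6
  step 4: row=6, L[6]='v', prepend. Next row=LF[6]=4
  step 5: row=4, L[4]='u', prepend. Next row=LF[4]=2
  step 6: row=2, L[2]='u', prepend. Next row=LF[2]=1
  step 7: row=1, L[1]='w', prepend. Next row=LF[1]=5
Reversed output: wuuvwv$

Answer: wuuvwv$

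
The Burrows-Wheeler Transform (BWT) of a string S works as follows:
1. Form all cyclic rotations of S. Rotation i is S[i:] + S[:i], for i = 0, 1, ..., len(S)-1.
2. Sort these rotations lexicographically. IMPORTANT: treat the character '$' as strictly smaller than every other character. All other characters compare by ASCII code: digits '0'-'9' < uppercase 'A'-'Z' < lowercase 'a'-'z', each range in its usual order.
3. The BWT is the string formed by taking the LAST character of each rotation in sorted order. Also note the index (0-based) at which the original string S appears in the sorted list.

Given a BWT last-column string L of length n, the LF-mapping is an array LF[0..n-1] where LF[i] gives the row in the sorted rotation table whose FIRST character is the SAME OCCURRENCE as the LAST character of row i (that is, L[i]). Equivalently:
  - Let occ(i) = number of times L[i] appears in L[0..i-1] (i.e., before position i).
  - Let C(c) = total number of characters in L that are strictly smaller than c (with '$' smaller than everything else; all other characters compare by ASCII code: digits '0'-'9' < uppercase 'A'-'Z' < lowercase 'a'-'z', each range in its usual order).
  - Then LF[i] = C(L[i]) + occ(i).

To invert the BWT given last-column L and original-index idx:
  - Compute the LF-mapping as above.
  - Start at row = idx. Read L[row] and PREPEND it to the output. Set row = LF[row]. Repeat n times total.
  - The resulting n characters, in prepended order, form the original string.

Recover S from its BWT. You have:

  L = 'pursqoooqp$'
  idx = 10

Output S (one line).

Answer: uopsoqroqp$

Derivation:
LF mapping: 4 10 8 9 6 1 2 3 7 5 0
Walk LF starting at row 10, prepending L[row]:
  step 1: row=10, L[10]='$', prepend. Next row=LF[10]=0
  step 2: row=0, L[0]='p', prepend. Next row=LF[0]=4
  step 3: row=4, L[4]='q', prepend. Next row=LF[4]=6
  step 4: row=6, L[6]='o', prepend. Next row=LF[6]=2
  step 5: row=2, L[2]='r', prepend. Next row=LF[2]=8
  step 6: row=8, L[8]='q', prepend. Next row=LF[8]=7
  step 7: row=7, L[7]='o', prepend. Next row=LF[7]=3
  step 8: row=3, L[3]='s', prepend. Next row=LF[3]=9
  step 9: row=9, L[9]='p', prepend. Next row=LF[9]=5
  step 10: row=5, L[5]='o', prepend. Next row=LF[5]=1
  step 11: row=1, L[1]='u', prepend. Next row=LF[1]=10
Reversed output: uopsoqroqp$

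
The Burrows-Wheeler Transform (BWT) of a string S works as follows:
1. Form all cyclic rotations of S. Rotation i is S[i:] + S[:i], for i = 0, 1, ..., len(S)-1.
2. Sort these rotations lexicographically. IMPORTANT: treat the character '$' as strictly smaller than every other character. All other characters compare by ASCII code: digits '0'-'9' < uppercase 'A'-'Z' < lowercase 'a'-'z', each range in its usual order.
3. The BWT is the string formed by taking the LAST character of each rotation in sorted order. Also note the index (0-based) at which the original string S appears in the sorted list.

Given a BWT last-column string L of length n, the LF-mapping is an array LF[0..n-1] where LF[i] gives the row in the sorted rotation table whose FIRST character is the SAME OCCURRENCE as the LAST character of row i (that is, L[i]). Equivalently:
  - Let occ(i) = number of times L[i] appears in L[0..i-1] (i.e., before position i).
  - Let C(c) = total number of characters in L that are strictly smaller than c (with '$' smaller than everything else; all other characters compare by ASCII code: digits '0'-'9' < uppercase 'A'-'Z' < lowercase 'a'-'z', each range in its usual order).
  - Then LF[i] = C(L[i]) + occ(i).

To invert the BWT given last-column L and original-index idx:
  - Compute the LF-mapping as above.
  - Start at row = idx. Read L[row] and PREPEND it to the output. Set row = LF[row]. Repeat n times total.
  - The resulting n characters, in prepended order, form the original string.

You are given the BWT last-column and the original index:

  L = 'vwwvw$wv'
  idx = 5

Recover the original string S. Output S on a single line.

Answer: wvvwwwv$

Derivation:
LF mapping: 1 4 5 2 6 0 7 3
Walk LF starting at row 5, prepending L[row]:
  step 1: row=5, L[5]='$', prepend. Next row=LF[5]=0
  step 2: row=0, L[0]='v', prepend. Next row=LF[0]=1
  step 3: row=1, L[1]='w', prepend. Next row=LF[1]=4
  step 4: row=4, L[4]='w', prepend. Next row=LF[4]=6
  step 5: row=6, L[6]='w', prepend. Next row=LF[6]=7
  step 6: row=7, L[7]='v', prepend. Next row=LF[7]=3
  step 7: row=3, L[3]='v', prepend. Next row=LF[3]=2
  step 8: row=2, L[2]='w', prepend. Next row=LF[2]=5
Reversed output: wvvwwwv$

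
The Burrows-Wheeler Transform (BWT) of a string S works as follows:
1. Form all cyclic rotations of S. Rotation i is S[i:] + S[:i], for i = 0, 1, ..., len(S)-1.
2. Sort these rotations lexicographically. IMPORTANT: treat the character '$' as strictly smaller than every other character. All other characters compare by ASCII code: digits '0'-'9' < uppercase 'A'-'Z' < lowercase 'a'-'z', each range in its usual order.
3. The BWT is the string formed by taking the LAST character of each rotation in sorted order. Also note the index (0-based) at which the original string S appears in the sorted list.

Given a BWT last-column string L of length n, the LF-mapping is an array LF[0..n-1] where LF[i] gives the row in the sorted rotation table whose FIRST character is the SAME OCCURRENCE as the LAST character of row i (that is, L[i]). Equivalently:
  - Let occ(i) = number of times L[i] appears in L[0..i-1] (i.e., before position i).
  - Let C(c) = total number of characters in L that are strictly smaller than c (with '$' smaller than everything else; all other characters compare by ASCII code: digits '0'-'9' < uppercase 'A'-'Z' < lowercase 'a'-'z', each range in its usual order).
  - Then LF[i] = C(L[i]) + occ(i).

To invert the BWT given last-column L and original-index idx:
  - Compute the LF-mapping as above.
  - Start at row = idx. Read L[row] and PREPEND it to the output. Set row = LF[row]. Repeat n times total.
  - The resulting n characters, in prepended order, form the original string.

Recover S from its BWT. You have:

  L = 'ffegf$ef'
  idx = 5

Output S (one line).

LF mapping: 3 4 1 7 5 0 2 6
Walk LF starting at row 5, prepending L[row]:
  step 1: row=5, L[5]='$', prepend. Next row=LF[5]=0
  step 2: row=0, L[0]='f', prepend. Next row=LF[0]=3
  step 3: row=3, L[3]='g', prepend. Next row=LF[3]=7
  step 4: row=7, L[7]='f', prepend. Next row=LF[7]=6
  step 5: row=6, L[6]='e', prepend. Next row=LF[6]=2
  step 6: row=2, L[2]='e', prepend. Next row=LF[2]=1
  step 7: row=1, L[1]='f', prepend. Next row=LF[1]=4
  step 8: row=4, L[4]='f', prepend. Next row=LF[4]=5
Reversed output: ffeefgf$

Answer: ffeefgf$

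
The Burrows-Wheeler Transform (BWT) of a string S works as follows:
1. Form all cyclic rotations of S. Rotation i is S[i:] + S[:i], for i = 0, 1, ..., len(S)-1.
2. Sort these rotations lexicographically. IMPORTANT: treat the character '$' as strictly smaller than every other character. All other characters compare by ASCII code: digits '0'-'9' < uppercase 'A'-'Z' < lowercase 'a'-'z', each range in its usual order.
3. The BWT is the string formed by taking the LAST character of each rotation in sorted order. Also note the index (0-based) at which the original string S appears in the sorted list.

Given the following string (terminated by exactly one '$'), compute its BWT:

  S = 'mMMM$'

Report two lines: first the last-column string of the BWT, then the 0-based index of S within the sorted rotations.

Answer: MMMm$
4

Derivation:
All 5 rotations (rotation i = S[i:]+S[:i]):
  rot[0] = mMMM$
  rot[1] = MMM$m
  rot[2] = MM$mM
  rot[3] = M$mMM
  rot[4] = $mMMM
Sorted (with $ < everything):
  sorted[0] = $mMMM  (last char: 'M')
  sorted[1] = M$mMM  (last char: 'M')
  sorted[2] = MM$mM  (last char: 'M')
  sorted[3] = MMM$m  (last char: 'm')
  sorted[4] = mMMM$  (last char: '$')
Last column: MMMm$
Original string S is at sorted index 4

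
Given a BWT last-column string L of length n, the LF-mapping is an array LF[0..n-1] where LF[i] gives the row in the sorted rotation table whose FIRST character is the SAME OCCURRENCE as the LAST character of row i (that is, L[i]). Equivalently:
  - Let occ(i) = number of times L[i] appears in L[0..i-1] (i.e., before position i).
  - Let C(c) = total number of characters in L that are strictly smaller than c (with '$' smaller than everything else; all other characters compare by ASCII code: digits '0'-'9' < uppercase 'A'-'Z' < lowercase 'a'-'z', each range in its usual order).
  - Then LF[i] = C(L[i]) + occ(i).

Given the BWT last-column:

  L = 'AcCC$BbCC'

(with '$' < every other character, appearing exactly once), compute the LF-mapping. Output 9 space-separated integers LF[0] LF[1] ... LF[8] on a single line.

Answer: 1 8 3 4 0 2 7 5 6

Derivation:
Char counts: '$':1, 'A':1, 'B':1, 'C':4, 'b':1, 'c':1
C (first-col start): C('$')=0, C('A')=1, C('B')=2, C('C')=3, C('b')=7, C('c')=8
L[0]='A': occ=0, LF[0]=C('A')+0=1+0=1
L[1]='c': occ=0, LF[1]=C('c')+0=8+0=8
L[2]='C': occ=0, LF[2]=C('C')+0=3+0=3
L[3]='C': occ=1, LF[3]=C('C')+1=3+1=4
L[4]='$': occ=0, LF[4]=C('$')+0=0+0=0
L[5]='B': occ=0, LF[5]=C('B')+0=2+0=2
L[6]='b': occ=0, LF[6]=C('b')+0=7+0=7
L[7]='C': occ=2, LF[7]=C('C')+2=3+2=5
L[8]='C': occ=3, LF[8]=C('C')+3=3+3=6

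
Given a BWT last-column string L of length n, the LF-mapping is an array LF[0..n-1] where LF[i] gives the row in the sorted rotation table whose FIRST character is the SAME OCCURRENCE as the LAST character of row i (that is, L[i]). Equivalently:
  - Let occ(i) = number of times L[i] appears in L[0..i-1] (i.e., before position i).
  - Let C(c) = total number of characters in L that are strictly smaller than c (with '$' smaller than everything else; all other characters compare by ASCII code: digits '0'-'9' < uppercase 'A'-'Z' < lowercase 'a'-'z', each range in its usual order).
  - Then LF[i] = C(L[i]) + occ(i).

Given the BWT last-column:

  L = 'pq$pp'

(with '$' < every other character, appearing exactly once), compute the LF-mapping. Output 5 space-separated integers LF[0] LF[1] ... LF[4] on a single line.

Char counts: '$':1, 'p':3, 'q':1
C (first-col start): C('$')=0, C('p')=1, C('q')=4
L[0]='p': occ=0, LF[0]=C('p')+0=1+0=1
L[1]='q': occ=0, LF[1]=C('q')+0=4+0=4
L[2]='$': occ=0, LF[2]=C('$')+0=0+0=0
L[3]='p': occ=1, LF[3]=C('p')+1=1+1=2
L[4]='p': occ=2, LF[4]=C('p')+2=1+2=3

Answer: 1 4 0 2 3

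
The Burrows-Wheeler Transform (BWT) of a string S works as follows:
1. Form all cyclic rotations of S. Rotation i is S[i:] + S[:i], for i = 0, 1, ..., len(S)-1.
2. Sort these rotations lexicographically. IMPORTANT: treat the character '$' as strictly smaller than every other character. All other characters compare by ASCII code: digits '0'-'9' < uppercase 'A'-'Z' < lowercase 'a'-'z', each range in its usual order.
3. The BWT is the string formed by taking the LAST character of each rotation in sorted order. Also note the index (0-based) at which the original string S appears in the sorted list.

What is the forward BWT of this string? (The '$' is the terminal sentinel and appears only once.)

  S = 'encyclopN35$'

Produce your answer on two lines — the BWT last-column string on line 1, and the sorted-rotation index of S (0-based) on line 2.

All 12 rotations (rotation i = S[i:]+S[:i]):
  rot[0] = encyclopN35$
  rot[1] = ncyclopN35$e
  rot[2] = cyclopN35$en
  rot[3] = yclopN35$enc
  rot[4] = clopN35$ency
  rot[5] = lopN35$encyc
  rot[6] = opN35$encycl
  rot[7] = pN35$encyclo
  rot[8] = N35$encyclop
  rot[9] = 35$encyclopN
  rot[10] = 5$encyclopN3
  rot[11] = $encyclopN35
Sorted (with $ < everything):
  sorted[0] = $encyclopN35  (last char: '5')
  sorted[1] = 35$encyclopN  (last char: 'N')
  sorted[2] = 5$encyclopN3  (last char: '3')
  sorted[3] = N35$encyclop  (last char: 'p')
  sorted[4] = clopN35$ency  (last char: 'y')
  sorted[5] = cyclopN35$en  (last char: 'n')
  sorted[6] = encyclopN35$  (last char: '$')
  sorted[7] = lopN35$encyc  (last char: 'c')
  sorted[8] = ncyclopN35$e  (last char: 'e')
  sorted[9] = opN35$encycl  (last char: 'l')
  sorted[10] = pN35$encyclo  (last char: 'o')
  sorted[11] = yclopN35$enc  (last char: 'c')
Last column: 5N3pyn$celoc
Original string S is at sorted index 6

Answer: 5N3pyn$celoc
6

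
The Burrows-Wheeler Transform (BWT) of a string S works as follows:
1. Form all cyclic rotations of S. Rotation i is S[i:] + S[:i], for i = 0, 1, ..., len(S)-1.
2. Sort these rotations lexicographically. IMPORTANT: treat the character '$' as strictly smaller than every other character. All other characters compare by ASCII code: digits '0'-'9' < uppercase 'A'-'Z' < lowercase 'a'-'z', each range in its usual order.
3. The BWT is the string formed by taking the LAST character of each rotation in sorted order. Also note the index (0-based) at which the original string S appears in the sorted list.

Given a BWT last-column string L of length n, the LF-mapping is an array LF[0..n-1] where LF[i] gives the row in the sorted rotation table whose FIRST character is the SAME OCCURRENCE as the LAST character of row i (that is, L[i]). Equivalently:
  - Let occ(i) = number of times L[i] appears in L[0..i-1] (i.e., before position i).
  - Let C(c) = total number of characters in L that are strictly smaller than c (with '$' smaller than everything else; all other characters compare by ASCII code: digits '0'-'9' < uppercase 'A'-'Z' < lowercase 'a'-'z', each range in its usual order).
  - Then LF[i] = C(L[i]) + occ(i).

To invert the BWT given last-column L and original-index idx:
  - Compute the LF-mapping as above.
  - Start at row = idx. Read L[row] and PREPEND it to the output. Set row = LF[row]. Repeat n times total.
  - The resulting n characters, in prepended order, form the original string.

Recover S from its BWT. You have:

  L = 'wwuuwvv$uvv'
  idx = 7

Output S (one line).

LF mapping: 8 9 1 2 10 4 5 0 3 6 7
Walk LF starting at row 7, prepending L[row]:
  step 1: row=7, L[7]='$', prepend. Next row=LF[7]=0
  step 2: row=0, L[0]='w', prepend. Next row=LF[0]=8
  step 3: row=8, L[8]='u', prepend. Next row=LF[8]=3
  step 4: row=3, L[3]='u', prepend. Next row=LF[3]=2
  step 5: row=2, L[2]='u', prepend. Next row=LF[2]=1
  step 6: row=1, L[1]='w', prepend. Next row=LF[1]=9
  step 7: row=9, L[9]='v', prepend. Next row=LF[9]=6
  step 8: row=6, L[6]='v', prepend. Next row=LF[6]=5
  step 9: row=5, L[5]='v', prepend. Next row=LF[5]=4
  step 10: row=4, L[4]='w', prepend. Next row=LF[4]=10
  step 11: row=10, L[10]='v', prepend. Next row=LF[10]=7
Reversed output: vwvvvwuuuw$

Answer: vwvvvwuuuw$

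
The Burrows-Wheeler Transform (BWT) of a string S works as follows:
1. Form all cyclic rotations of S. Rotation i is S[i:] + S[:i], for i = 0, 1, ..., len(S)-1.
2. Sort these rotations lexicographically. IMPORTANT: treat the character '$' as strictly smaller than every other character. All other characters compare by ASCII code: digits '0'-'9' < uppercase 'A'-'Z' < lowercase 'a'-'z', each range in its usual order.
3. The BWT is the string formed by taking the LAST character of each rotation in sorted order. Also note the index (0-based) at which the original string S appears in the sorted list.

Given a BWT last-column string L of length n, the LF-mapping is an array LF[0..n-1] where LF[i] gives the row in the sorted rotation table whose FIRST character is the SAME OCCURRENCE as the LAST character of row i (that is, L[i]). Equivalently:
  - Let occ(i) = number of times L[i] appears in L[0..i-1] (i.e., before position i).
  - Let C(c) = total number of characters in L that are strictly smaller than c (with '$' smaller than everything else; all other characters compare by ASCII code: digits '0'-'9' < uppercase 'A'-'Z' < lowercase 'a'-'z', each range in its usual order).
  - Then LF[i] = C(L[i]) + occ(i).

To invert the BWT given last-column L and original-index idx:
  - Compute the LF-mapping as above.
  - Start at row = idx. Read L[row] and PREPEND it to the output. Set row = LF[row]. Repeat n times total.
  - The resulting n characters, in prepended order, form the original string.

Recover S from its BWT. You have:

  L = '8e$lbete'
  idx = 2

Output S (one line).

Answer: beetle8$

Derivation:
LF mapping: 1 3 0 6 2 4 7 5
Walk LF starting at row 2, prepending L[row]:
  step 1: row=2, L[2]='$', prepend. Next row=LF[2]=0
  step 2: row=0, L[0]='8', prepend. Next row=LF[0]=1
  step 3: row=1, L[1]='e', prepend. Next row=LF[1]=3
  step 4: row=3, L[3]='l', prepend. Next row=LF[3]=6
  step 5: row=6, L[6]='t', prepend. Next row=LF[6]=7
  step 6: row=7, L[7]='e', prepend. Next row=LF[7]=5
  step 7: row=5, L[5]='e', prepend. Next row=LF[5]=4
  step 8: row=4, L[4]='b', prepend. Next row=LF[4]=2
Reversed output: beetle8$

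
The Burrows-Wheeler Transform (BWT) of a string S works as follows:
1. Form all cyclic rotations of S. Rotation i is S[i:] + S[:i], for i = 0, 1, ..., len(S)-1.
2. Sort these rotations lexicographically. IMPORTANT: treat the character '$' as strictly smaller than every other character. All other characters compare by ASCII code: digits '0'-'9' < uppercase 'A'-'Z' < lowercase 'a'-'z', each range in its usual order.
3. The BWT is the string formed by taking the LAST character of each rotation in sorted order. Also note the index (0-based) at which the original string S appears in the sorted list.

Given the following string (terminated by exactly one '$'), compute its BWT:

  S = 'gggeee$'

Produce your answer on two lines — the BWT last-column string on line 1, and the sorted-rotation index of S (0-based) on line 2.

All 7 rotations (rotation i = S[i:]+S[:i]):
  rot[0] = gggeee$
  rot[1] = ggeee$g
  rot[2] = geee$gg
  rot[3] = eee$ggg
  rot[4] = ee$ggge
  rot[5] = e$gggee
  rot[6] = $gggeee
Sorted (with $ < everything):
  sorted[0] = $gggeee  (last char: 'e')
  sorted[1] = e$gggee  (last char: 'e')
  sorted[2] = ee$ggge  (last char: 'e')
  sorted[3] = eee$ggg  (last char: 'g')
  sorted[4] = geee$gg  (last char: 'g')
  sorted[5] = ggeee$g  (last char: 'g')
  sorted[6] = gggeee$  (last char: '$')
Last column: eeeggg$
Original string S is at sorted index 6

Answer: eeeggg$
6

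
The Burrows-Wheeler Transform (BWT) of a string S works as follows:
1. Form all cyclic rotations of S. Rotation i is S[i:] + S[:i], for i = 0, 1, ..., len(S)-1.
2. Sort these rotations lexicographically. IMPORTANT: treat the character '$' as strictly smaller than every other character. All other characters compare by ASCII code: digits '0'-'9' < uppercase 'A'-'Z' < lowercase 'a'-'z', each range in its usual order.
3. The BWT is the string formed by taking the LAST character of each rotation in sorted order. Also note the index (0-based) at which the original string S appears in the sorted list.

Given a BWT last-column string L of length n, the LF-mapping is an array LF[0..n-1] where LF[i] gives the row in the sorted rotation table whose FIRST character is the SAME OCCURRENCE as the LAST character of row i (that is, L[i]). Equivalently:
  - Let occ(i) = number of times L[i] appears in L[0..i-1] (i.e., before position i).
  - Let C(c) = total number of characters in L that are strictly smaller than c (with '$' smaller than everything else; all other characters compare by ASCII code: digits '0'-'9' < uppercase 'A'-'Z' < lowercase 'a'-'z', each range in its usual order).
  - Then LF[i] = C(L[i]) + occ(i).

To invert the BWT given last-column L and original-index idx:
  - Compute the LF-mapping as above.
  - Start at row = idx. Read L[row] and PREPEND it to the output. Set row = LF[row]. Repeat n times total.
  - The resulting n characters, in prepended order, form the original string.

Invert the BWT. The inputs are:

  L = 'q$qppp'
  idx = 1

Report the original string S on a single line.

LF mapping: 4 0 5 1 2 3
Walk LF starting at row 1, prepending L[row]:
  step 1: row=1, L[1]='$', prepend. Next row=LF[1]=0
  step 2: row=0, L[0]='q', prepend. Next row=LF[0]=4
  step 3: row=4, L[4]='p', prepend. Next row=LF[4]=2
  step 4: row=2, L[2]='q', prepend. Next row=LF[2]=5
  step 5: row=5, L[5]='p', prepend. Next row=LF[5]=3
  step 6: row=3, L[3]='p', prepend. Next row=LF[3]=1
Reversed output: ppqpq$

Answer: ppqpq$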